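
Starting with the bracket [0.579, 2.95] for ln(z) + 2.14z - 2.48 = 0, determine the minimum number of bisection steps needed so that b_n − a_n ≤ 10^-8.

Initial width b − a = 2.95 − 0.579 = 2.371000.
After n steps the width is (b−a)/2^n; need (b−a)/2^n ≤ 10^-8.
So n ≥ log₂(2.371000/10^-8) = log₂(237100000.0000) ≈ 27.8209.
Hence n = 28.

28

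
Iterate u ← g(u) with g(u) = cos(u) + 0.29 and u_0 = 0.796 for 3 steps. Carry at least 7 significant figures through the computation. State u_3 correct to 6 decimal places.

0.958171

u_1 = g(0.796000) = 0.989571
u_2 = g(0.989571) = 0.839049
u_3 = g(0.839049) = 0.958171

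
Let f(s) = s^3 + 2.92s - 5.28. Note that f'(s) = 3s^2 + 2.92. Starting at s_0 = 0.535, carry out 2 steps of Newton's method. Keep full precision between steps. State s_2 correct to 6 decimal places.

1.239053

Newton update: s ← s − f(s)/f'(s).
s_0 = 0.535000: f = -3.564670, f' = 3.778675 → s_1 = 0.535000 - (-3.564670)/(3.778675) = 1.478365
s_1 = 1.478365: f = 2.267885, f' = 9.476689 → s_2 = 1.478365 - (2.267885)/(9.476689) = 1.239053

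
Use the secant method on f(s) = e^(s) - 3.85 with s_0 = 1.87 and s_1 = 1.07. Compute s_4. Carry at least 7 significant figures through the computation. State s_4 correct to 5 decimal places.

1.34772

f(s_0) = 2.638296, f(s_1) = -0.934621
s_2 = 1.070000 - (-0.934621)·(1.070000 - 1.870000)/(-0.934621 - (2.638296)) = 1.279268; f(s_2) = -0.255993
s_3 = 1.279268 - (-0.255993)·(1.279268 - 1.070000)/(-0.255993 - (-0.934621)) = 1.358208; f(s_3) = 0.039218
s_4 = 1.358208 - (0.039218)·(1.358208 - 1.279268)/(0.039218 - (-0.255993)) = 1.347721; f(s_4) = -0.001355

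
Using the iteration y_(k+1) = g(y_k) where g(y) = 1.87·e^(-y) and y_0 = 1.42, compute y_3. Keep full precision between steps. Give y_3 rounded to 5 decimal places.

y_1 = g(1.420000) = 0.452005
y_2 = g(0.452005) = 1.189976
y_3 = g(1.189976) = 0.568907

0.56891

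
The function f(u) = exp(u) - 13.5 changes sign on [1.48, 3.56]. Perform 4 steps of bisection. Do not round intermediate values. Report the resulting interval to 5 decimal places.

f(1.480000) = -9.107054, f(3.560000) = 21.663197 (opposite signs)
step 1: m = 2.520000, f(m) = -1.071403 < 0 → root in [2.520000, 3.560000]
step 2: m = 3.040000, f(m) = 7.405243 > 0 → root in [2.520000, 3.040000]
step 3: m = 2.780000, f(m) = 2.619021 > 0 → root in [2.520000, 2.780000]
step 4: m = 2.650000, f(m) = 0.654039 > 0 → root in [2.520000, 2.650000]

[2.52000, 2.65000]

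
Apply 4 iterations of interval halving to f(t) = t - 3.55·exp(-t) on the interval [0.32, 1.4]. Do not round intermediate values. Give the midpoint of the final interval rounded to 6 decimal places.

1.163750

f(0.320000) = -2.257829, f(1.400000) = 0.524581 (opposite signs)
step 1: m = 0.860000, f(m) = -0.642225 < 0 → root in [0.860000, 1.400000]
step 2: m = 1.130000, f(m) = -0.016768 < 0 → root in [1.130000, 1.400000]
step 3: m = 1.265000, f(m) = 0.263050 > 0 → root in [1.130000, 1.265000]
step 4: m = 1.197500, f(m) = 0.125584 > 0 → root in [1.130000, 1.197500]
Midpoint of [1.130000, 1.197500] = 1.163750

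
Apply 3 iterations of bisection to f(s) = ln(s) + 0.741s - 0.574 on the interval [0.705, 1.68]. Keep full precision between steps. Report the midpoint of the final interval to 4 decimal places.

f(0.705000) = -0.401152, f(1.680000) = 1.189674 (opposite signs)
step 1: m = 1.192500, f(m) = 0.485694 > 0 → root in [0.705000, 1.192500]
step 2: m = 0.948750, f(m) = 0.076414 > 0 → root in [0.705000, 0.948750]
step 3: m = 0.826875, f(m) = -0.151387 < 0 → root in [0.826875, 0.948750]
Midpoint of [0.826875, 0.948750] = 0.887813

0.8878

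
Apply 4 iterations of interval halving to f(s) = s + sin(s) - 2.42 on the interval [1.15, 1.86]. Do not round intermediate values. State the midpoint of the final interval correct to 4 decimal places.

f(1.150000) = -0.357236, f(1.860000) = 0.398471 (opposite signs)
step 1: m = 1.505000, f(m) = 0.082836 > 0 → root in [1.150000, 1.505000]
step 2: m = 1.327500, f(m) = -0.121951 < 0 → root in [1.327500, 1.505000]
step 3: m = 1.416250, f(m) = -0.015669 < 0 → root in [1.416250, 1.505000]
step 4: m = 1.460625, f(m) = 0.034562 > 0 → root in [1.416250, 1.460625]
Midpoint of [1.416250, 1.460625] = 1.438437

1.4384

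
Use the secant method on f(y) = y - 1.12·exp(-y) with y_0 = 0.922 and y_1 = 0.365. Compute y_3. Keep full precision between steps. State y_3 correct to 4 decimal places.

f(y_0) = 0.476550, f(y_1) = -0.412500
y_2 = 0.365000 - (-0.412500)·(0.365000 - 0.922000)/(-0.412500 - (0.476550)) = 0.623436; f(y_2) = 0.023005
y_3 = 0.623436 - (0.023005)·(0.623436 - 0.365000)/(0.023005 - (-0.412500)) = 0.609785; f(y_3) = 0.001100

0.6098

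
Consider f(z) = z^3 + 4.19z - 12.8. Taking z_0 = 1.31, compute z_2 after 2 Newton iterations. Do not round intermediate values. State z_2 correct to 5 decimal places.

1.76140

Newton update: z ← z − f(z)/f'(z).
f'(z) = 3z^2 + 4.19
z_0 = 1.310000: f = -5.063009, f' = 9.338300 → z_1 = 1.310000 - (-5.063009)/(9.338300) = 1.852177
z_1 = 1.852177: f = 1.314621, f' = 14.481676 → z_2 = 1.852177 - (1.314621)/(14.481676) = 1.761398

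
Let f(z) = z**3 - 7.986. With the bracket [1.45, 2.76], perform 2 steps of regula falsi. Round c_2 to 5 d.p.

False-position update: c = (a·f(b) − b·f(a))/(f(b) − f(a)); replace the endpoint whose sign matches f(c).
f(1.450000) = -4.937375, f(2.760000) = 13.038576
step 1: c = 1.809812, f(c) = -2.058107 < 0 → new bracket [1.809812, 2.760000]
step 2: c = 1.939350, f(c) = -0.691957 < 0 → new bracket [1.939350, 2.760000]

1.93935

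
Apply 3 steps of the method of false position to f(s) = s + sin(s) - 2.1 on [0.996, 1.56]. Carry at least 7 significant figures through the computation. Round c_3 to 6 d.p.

False-position update: c = (a·f(b) − b·f(a))/(f(b) − f(a)); replace the endpoint whose sign matches f(c).
f(0.996000) = -0.264697, f(1.560000) = 0.459942
step 1: c = 1.202019, f(c) = 0.034787 > 0 → new bracket [0.996000, 1.202019]
step 2: c = 1.178088, f(c) = 0.001964 > 0 → new bracket [0.996000, 1.178088]
step 3: c = 1.176747, f(c) = 0.000109 > 0 → new bracket [0.996000, 1.176747]

1.176747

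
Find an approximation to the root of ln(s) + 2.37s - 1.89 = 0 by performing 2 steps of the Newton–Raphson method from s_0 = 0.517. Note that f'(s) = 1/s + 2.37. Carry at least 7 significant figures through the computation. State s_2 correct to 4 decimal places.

Newton update: s ← s − f(s)/f'(s).
s_0 = 0.517000: f = -1.324422, f' = 4.304236 → s_1 = 0.517000 - (-1.324422)/(4.304236) = 0.824702
s_1 = 0.824702: f = -0.128189, f' = 3.582559 → s_2 = 0.824702 - (-0.128189)/(3.582559) = 0.860484

0.8605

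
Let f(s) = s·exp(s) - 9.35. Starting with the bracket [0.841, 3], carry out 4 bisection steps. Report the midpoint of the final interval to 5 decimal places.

1.71809

f(0.841000) = -7.399986, f(3.000000) = 50.906611 (opposite signs)
step 1: m = 1.920500, f(m) = 3.756202 > 0 → root in [0.841000, 1.920500]
step 2: m = 1.380750, f(m) = -3.857537 < 0 → root in [1.380750, 1.920500]
step 3: m = 1.650625, f(m) = -0.749856 < 0 → root in [1.650625, 1.920500]
step 4: m = 1.785563, f(m) = 1.297190 > 0 → root in [1.650625, 1.785563]
Midpoint of [1.650625, 1.785563] = 1.718094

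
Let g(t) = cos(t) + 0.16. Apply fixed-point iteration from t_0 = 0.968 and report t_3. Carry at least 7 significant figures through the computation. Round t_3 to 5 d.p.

t_1 = g(0.968000) = 0.726948
t_2 = g(0.726948) = 0.907206
t_3 = g(0.907206) = 0.775949

0.77595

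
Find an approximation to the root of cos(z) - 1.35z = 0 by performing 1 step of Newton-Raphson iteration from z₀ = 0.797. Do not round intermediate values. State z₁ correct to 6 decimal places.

0.614411

f'(z) = -sin(z) - 1.35
z_0 = 0.797000: f = -0.377094, f' = -2.065263 → z_1 = 0.797000 - (-0.377094)/(-2.065263) = 0.614411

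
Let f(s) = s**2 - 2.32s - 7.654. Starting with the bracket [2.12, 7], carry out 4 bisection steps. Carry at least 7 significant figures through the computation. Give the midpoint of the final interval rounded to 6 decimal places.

4.102500

f(2.120000) = -8.078000, f(7.000000) = 25.106000 (opposite signs)
step 1: m = 4.560000, f(m) = 2.560400 > 0 → root in [2.120000, 4.560000]
step 2: m = 3.340000, f(m) = -4.247200 < 0 → root in [3.340000, 4.560000]
step 3: m = 3.950000, f(m) = -1.215500 < 0 → root in [3.950000, 4.560000]
step 4: m = 4.255000, f(m) = 0.579425 > 0 → root in [3.950000, 4.255000]
Midpoint of [3.950000, 4.255000] = 4.102500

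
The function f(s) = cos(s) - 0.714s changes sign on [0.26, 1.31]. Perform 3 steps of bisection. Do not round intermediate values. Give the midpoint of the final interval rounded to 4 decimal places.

f(0.260000) = 0.780750, f(1.310000) = -0.677490 (opposite signs)
step 1: m = 0.785000, f(m) = 0.146898 > 0 → root in [0.785000, 1.310000]
step 2: m = 1.047500, f(m) = -0.248177 < 0 → root in [0.785000, 1.047500]
step 3: m = 0.916250, f(m) = -0.045403 < 0 → root in [0.785000, 0.916250]
Midpoint of [0.785000, 0.916250] = 0.850625

0.8506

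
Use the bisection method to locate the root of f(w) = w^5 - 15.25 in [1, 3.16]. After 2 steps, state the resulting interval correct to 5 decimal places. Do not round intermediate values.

f(1.000000) = -14.250000, f(3.160000) = 299.840575 (opposite signs)
step 1: m = 2.080000, f(m) = 23.682893 > 0 → root in [1.000000, 2.080000]
step 2: m = 1.540000, f(m) = -6.588291 < 0 → root in [1.540000, 2.080000]

[1.54000, 2.08000]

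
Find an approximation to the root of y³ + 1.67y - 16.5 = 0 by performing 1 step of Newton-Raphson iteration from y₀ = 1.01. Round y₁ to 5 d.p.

3.92377

Newton update: y ← y − f(y)/f'(y).
f'(y) = 3y² + 1.67
y_0 = 1.010000: f = -13.782999, f' = 4.730300 → y_1 = 1.010000 - (-13.782999)/(4.730300) = 3.923768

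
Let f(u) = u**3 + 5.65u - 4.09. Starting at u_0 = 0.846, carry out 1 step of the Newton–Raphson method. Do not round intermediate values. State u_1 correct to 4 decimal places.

Newton update: u ← u − f(u)/f'(u).
f'(u) = 3u**2 + 5.65
u_0 = 0.846000: f = 1.295396, f' = 7.797148 → u_1 = 0.846000 - (1.295396)/(7.797148) = 0.679863

0.6799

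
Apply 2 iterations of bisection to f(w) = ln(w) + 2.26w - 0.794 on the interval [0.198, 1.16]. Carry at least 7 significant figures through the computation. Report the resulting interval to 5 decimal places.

f(0.198000) = -1.966008, f(1.160000) = 1.976020 (opposite signs)
step 1: m = 0.679000, f(m) = 0.353406 > 0 → root in [0.198000, 0.679000]
step 2: m = 0.438500, f(m) = -0.627385 < 0 → root in [0.438500, 0.679000]

[0.43850, 0.67900]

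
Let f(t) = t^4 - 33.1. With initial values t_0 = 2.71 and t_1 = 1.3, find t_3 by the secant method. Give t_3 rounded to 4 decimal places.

2.7093

Secant update: t_(k+1) = t_k − f(t_k)·(t_k − t_(k-1))/(f(t_k) − f(t_(k-1))).
f(t_0) = 20.835805, f(t_1) = -30.243900
t_2 = 1.300000 - (-30.243900)·(1.300000 - 2.710000)/(-30.243900 - (20.835805)) = 2.134850; f(t_2) = -12.328418
t_3 = 2.134850 - (-12.328418)·(2.134850 - 1.300000)/(-12.328418 - (-30.243900)) = 2.709347; f(t_3) = 20.783807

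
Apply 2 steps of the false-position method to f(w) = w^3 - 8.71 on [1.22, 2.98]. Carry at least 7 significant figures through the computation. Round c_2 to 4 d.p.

1.9304

f(1.220000) = -6.894152, f(2.980000) = 17.753592
step 1: c = 1.712285, f(c) = -3.689720 < 0 → new bracket [1.712285, 2.980000]
step 2: c = 1.930419, f(c) = -1.516263 < 0 → new bracket [1.930419, 2.980000]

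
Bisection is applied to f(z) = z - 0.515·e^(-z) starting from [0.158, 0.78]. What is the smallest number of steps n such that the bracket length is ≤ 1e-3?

10

Initial width b − a = 0.78 − 0.158 = 0.622000.
After n steps the width is (b−a)/2^n; need (b−a)/2^n ≤ 1e-3.
So n ≥ log₂(0.622000/1e-3) = log₂(622.0000) ≈ 9.2808.
Hence n = 10.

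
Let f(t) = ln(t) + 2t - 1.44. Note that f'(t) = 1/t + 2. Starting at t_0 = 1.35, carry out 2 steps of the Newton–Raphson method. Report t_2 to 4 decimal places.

0.8192

Newton update: t ← t − f(t)/f'(t).
t_0 = 1.350000: f = 1.560105, f' = 2.740741 → t_1 = 1.350000 - (1.560105)/(2.740741) = 0.780773
t_1 = 0.780773: f = -0.125926, f' = 3.280783 → t_2 = 0.780773 - (-0.125926)/(3.280783) = 0.819156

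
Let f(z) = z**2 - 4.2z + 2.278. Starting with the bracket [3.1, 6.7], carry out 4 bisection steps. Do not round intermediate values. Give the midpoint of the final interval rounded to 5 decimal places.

f(3.100000) = -1.132000, f(6.700000) = 19.028000 (opposite signs)
step 1: m = 4.900000, f(m) = 5.708000 > 0 → root in [3.100000, 4.900000]
step 2: m = 4.000000, f(m) = 1.478000 > 0 → root in [3.100000, 4.000000]
step 3: m = 3.550000, f(m) = -0.029500 < 0 → root in [3.550000, 4.000000]
step 4: m = 3.775000, f(m) = 0.673625 > 0 → root in [3.550000, 3.775000]
Midpoint of [3.550000, 3.775000] = 3.662500

3.66250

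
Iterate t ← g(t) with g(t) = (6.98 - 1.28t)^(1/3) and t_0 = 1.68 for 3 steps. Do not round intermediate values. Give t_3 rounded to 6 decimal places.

1.689013

t_1 = g(1.680000) = 1.690326
t_2 = g(1.690326) = 1.688782
t_3 = g(1.688782) = 1.689013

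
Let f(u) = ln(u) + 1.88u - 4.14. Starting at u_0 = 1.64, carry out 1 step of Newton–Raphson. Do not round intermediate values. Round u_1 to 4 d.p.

1.8658

f'(u) = 1/u + 1.88
u_0 = 1.640000: f = -0.562104, f' = 2.489756 → u_1 = 1.640000 - (-0.562104)/(2.489756) = 1.865767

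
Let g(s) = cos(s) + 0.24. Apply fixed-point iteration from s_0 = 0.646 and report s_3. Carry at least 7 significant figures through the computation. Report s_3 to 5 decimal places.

s_1 = g(0.646000) = 1.038498
s_2 = g(1.038498) = 0.747515
s_3 = g(0.747515) = 0.973381

0.97338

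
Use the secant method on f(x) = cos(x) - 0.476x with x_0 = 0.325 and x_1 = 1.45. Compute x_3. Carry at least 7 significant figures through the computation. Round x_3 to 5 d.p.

Secant update: x_(k+1) = x_k − f(x_k)·(x_k − x_(k-1))/(f(x_k) − f(x_(k-1))).
f(x_0) = 0.792951, f(x_1) = -0.569697
x_2 = 1.450000 - (-0.569697)·(1.450000 - 0.325000)/(-0.569697 - (0.792951)) = 0.979659; f(x_2) = 0.090988
x_3 = 0.979659 - (0.090988)·(0.979659 - 1.450000)/(0.090988 - (-0.569697)) = 1.044433; f(x_3) = 0.005242

1.04443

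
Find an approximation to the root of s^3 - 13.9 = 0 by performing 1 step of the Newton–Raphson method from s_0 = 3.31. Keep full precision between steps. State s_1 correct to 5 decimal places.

2.62957

Newton update: s ← s − f(s)/f'(s).
f'(s) = 3s^2
s_0 = 3.310000: f = 22.364691, f' = 32.868300 → s_1 = 3.310000 - (22.364691)/(32.868300) = 2.629567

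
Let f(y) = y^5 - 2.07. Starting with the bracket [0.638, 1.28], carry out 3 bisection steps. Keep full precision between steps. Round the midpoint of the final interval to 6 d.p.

1.159625

f(0.638000) = -1.964293, f(1.280000) = 1.365974 (opposite signs)
step 1: m = 0.959000, f(m) = -1.258865 < 0 → root in [0.959000, 1.280000]
step 2: m = 1.119500, f(m) = -0.311589 < 0 → root in [1.119500, 1.280000]
step 3: m = 1.199750, f(m) = 0.415729 > 0 → root in [1.119500, 1.199750]
Midpoint of [1.119500, 1.199750] = 1.159625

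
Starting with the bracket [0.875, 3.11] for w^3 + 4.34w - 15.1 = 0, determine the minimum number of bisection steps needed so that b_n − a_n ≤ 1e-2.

Initial width b − a = 3.11 − 0.875 = 2.235000.
After n steps the width is (b−a)/2^n; need (b−a)/2^n ≤ 1e-2.
So n ≥ log₂(2.235000/1e-2) = log₂(223.5000) ≈ 7.8041.
Hence n = 8.

8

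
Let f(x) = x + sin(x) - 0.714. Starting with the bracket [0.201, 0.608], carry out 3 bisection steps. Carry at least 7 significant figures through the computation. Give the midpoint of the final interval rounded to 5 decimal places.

0.37906

f(0.201000) = -0.313351, f(0.608000) = 0.465227 (opposite signs)
step 1: m = 0.404500, f(m) = 0.084059 > 0 → root in [0.201000, 0.404500]
step 2: m = 0.302750, f(m) = -0.113104 < 0 → root in [0.302750, 0.404500]
step 3: m = 0.353625, f(m) = -0.014074 < 0 → root in [0.353625, 0.404500]
Midpoint of [0.353625, 0.404500] = 0.379062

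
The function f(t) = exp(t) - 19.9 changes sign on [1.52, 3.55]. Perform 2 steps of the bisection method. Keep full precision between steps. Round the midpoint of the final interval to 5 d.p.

2.78875

f(1.520000) = -15.327775, f(3.550000) = 14.913317 (opposite signs)
step 1: m = 2.535000, f(m) = -7.283569 < 0 → root in [2.535000, 3.550000]
step 2: m = 3.042500, f(m) = 1.057572 > 0 → root in [2.535000, 3.042500]
Midpoint of [2.535000, 3.042500] = 2.788750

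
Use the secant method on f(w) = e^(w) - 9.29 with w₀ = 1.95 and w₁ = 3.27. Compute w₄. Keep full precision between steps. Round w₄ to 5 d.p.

f(w_0) = -2.261312, f(w_1) = 17.021339
w_2 = 3.270000 - (17.021339)·(3.270000 - 1.950000)/(17.021339 - (-2.261312)) = 2.104799; f(w_2) = -1.084548
w_3 = 2.104799 - (-1.084548)·(2.104799 - 3.270000)/(-1.084548 - (17.021339)) = 2.174595; f(w_3) = -0.491381
w_4 = 2.174595 - (-0.491381)·(2.174595 - 2.104799)/(-0.491381 - (-1.084548)) = 2.232414; f(w_4) = 0.032342

2.23241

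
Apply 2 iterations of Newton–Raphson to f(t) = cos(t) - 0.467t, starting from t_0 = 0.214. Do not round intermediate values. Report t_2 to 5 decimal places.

1.07009

Newton update: t ← t − f(t)/f'(t).
f'(t) = -sin(t) - 0.467
t_0 = 0.214000: f = 0.877251, f' = -0.679370 → t_1 = 0.214000 - (0.877251)/(-0.679370) = 1.505271
t_1 = 1.505271: f = -0.637483, f' = -1.464854 → t_2 = 1.505271 - (-0.637483)/(-1.464854) = 1.070086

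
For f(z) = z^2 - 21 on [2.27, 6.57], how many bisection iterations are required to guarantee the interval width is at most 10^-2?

9

Initial width b − a = 6.57 − 2.27 = 4.300000.
After n steps the width is (b−a)/2^n; need (b−a)/2^n ≤ 10^-2.
So n ≥ log₂(4.300000/10^-2) = log₂(430.0000) ≈ 8.7482.
Hence n = 9.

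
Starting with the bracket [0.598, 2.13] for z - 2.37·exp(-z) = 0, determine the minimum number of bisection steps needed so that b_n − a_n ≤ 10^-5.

Initial width b − a = 2.13 − 0.598 = 1.532000.
After n steps the width is (b−a)/2^n; need (b−a)/2^n ≤ 10^-5.
So n ≥ log₂(1.532000/10^-5) = log₂(153200.0000) ≈ 17.2251.
Hence n = 18.

18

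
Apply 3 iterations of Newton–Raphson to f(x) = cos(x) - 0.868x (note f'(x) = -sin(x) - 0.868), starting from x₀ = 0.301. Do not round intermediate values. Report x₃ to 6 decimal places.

x_0 = 0.301000: f = 0.693772, f' = -1.164475 → x_1 = 0.301000 - (0.693772)/(-1.164475) = 0.896781
x_1 = 0.896781: f = -0.154278, f' = -1.649322 → x_2 = 0.896781 - (-0.154278)/(-1.649322) = 0.803241
x_2 = 0.803241: f = -0.002835, f' = -1.587610 → x_3 = 0.803241 - (-0.002835)/(-1.587610) = 0.801455

0.801455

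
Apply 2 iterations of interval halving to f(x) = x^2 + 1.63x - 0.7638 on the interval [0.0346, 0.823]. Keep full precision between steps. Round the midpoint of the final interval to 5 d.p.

f(0.034600) = -0.706205, f(0.823000) = 1.255019 (opposite signs)
step 1: m = 0.428800, f(m) = 0.119013 > 0 → root in [0.034600, 0.428800]
step 2: m = 0.231700, f(m) = -0.332444 < 0 → root in [0.231700, 0.428800]
Midpoint of [0.231700, 0.428800] = 0.330250

0.33025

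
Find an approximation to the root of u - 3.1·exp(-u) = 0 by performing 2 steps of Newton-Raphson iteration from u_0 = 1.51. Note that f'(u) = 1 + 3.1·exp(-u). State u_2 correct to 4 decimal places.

u_0 = 1.510000: f = 0.825179, f' = 1.684821 → u_1 = 1.510000 - (0.825179)/(1.684821) = 1.020227
u_1 = 1.020227: f = -0.097363, f' = 2.117590 → u_2 = 1.020227 - (-0.097363)/(2.117590) = 1.066205

1.0662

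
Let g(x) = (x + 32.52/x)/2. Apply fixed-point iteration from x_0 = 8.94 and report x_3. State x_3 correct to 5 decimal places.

5.70270

x_1 = g(8.940000) = 6.288792
x_2 = g(6.288792) = 5.729948
x_3 = g(5.729948) = 5.702696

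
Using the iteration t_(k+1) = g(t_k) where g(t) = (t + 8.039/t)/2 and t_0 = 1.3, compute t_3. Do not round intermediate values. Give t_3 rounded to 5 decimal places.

t_1 = g(1.300000) = 3.741923
t_2 = g(3.741923) = 2.945142
t_3 = g(2.945142) = 2.837361

2.83736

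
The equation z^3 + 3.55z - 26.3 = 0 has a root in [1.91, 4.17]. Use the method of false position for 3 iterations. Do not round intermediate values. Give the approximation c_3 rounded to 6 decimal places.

f(1.910000) = -12.551629, f(4.170000) = 61.015213
step 1: c = 2.295591, f(c) = -6.053497 < 0 → new bracket [2.295591, 4.170000]
step 2: c = 2.464771, f(c) = -2.576336 < 0 → new bracket [2.464771, 4.170000]
step 3: c = 2.533857, f(c) = -1.036362 < 0 → new bracket [2.533857, 4.170000]

2.533857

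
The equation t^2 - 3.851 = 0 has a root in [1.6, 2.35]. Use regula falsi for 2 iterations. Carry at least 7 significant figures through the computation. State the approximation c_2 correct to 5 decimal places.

1.95917

False-position update: c = (a·f(b) − b·f(a))/(f(b) − f(a)); replace the endpoint whose sign matches f(c).
f(1.600000) = -1.291000, f(2.350000) = 1.671500
step 1: c = 1.926835, f(c) = -0.138305 < 0 → new bracket [1.926835, 2.350000]
step 2: c = 1.959174, f(c) = -0.012639 < 0 → new bracket [1.959174, 2.350000]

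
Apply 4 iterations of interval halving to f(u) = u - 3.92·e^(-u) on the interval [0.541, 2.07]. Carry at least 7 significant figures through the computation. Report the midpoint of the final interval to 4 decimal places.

f(0.541000) = -1.741090, f(2.070000) = 1.575352 (opposite signs)
step 1: m = 1.305500, f(m) = 0.243035 > 0 → root in [0.541000, 1.305500]
step 2: m = 0.923250, f(m) = -0.633876 < 0 → root in [0.923250, 1.305500]
step 3: m = 1.114375, f(m) = -0.171857 < 0 → root in [1.114375, 1.305500]
step 4: m = 1.209937, f(m) = 0.040931 > 0 → root in [1.114375, 1.209937]
Midpoint of [1.114375, 1.209937] = 1.162156

1.1622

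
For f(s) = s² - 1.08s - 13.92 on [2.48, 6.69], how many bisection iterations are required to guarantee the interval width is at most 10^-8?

29

Initial width b − a = 6.69 − 2.48 = 4.210000.
After n steps the width is (b−a)/2^n; need (b−a)/2^n ≤ 10^-8.
So n ≥ log₂(4.210000/10^-8) = log₂(421000000.0000) ≈ 28.6492.
Hence n = 29.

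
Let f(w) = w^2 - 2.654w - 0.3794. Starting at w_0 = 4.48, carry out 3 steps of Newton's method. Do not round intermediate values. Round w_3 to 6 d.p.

2.790931

f'(w) = 2w - 2.654
w_0 = 4.480000: f = 7.801080, f' = 6.306000 → w_1 = 4.480000 - (7.801080)/(6.306000) = 3.242912
w_1 = 3.242912: f = 1.530388, f' = 3.831823 → w_2 = 3.242912 - (1.530388)/(3.831823) = 2.843523
w_2 = 2.843523: f = 0.159512, f' = 3.033045 → w_3 = 2.843523 - (0.159512)/(3.033045) = 2.790931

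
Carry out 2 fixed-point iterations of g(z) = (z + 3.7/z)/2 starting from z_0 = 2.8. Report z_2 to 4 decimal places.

1.9281

z_1 = g(2.800000) = 2.060714
z_2 = g(2.060714) = 1.928104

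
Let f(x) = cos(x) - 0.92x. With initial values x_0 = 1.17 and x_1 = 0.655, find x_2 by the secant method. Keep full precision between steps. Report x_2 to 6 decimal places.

f(x_0) = -0.686248, f(x_1) = 0.190448
x_2 = 0.655000 - (0.190448)·(0.655000 - 1.170000)/(0.190448 - (-0.686248)) = 0.766875; f(x_2) = 0.014557

0.766875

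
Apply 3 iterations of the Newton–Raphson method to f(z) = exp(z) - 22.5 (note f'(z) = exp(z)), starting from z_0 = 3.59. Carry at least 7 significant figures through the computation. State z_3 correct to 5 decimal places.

3.11353

z_0 = 3.590000: f = 13.734076, f' = 36.234076 → z_1 = 3.590000 - (13.734076)/(36.234076) = 3.210962
z_1 = 3.210962: f = 2.302946, f' = 24.802946 → z_2 = 3.210962 - (2.302946)/(24.802946) = 3.118113
z_2 = 3.118113: f = 0.103680, f' = 22.603680 → z_3 = 3.118113 - (0.103680)/(22.603680) = 3.113526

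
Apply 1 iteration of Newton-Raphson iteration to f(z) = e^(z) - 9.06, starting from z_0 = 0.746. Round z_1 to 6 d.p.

4.042794

f'(z) = e^(z)
z_0 = 0.746000: f = -6.951451, f' = 2.108549 → z_1 = 0.746000 - (-6.951451)/(2.108549) = 4.042794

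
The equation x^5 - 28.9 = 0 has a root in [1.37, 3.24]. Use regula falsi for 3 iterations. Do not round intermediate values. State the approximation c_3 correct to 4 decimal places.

f(1.370000) = -24.073828, f(3.240000) = 328.146723
step 1: c = 1.497812, f(c) = -21.361469 < 0 → new bracket [1.497812, 3.240000]
step 2: c = 1.604292, f(c) = -18.272833 < 0 → new bracket [1.604292, 3.240000]
step 3: c = 1.690572, f(c) = -15.090801 < 0 → new bracket [1.690572, 3.240000]

1.6906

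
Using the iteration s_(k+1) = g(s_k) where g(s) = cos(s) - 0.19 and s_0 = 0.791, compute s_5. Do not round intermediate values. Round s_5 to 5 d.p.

s_1 = g(0.791000) = 0.513135
s_2 = g(0.513135) = 0.681210
s_3 = g(0.681210) = 0.586811
s_4 = g(0.586811) = 0.642711
s_5 = g(0.642711) = 0.610474

0.61047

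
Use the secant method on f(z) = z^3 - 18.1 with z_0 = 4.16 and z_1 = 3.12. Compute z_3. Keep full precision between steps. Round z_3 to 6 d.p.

2.655654

f(z_0) = 53.891296, f(z_1) = 12.271328
z_2 = 3.120000 - (12.271328)·(3.120000 - 4.160000)/(12.271328 - (53.891296)) = 2.813364; f(z_2) = 4.167824
z_3 = 2.813364 - (4.167824)·(2.813364 - 3.120000)/(4.167824 - (12.271328)) = 2.655654; f(z_3) = 0.628992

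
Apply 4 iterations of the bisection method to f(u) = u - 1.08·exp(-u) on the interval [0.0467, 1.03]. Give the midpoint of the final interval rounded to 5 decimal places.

0.56908

f(0.046700) = -0.984024, f(1.030000) = 0.644432 (opposite signs)
step 1: m = 0.538350, f(m) = -0.092057 < 0 → root in [0.538350, 1.030000]
step 2: m = 0.784175, f(m) = 0.291159 > 0 → root in [0.538350, 0.784175]
step 3: m = 0.661263, f(m) = 0.103767 > 0 → root in [0.538350, 0.661263]
step 4: m = 0.599806, f(m) = 0.006975 > 0 → root in [0.538350, 0.599806]
Midpoint of [0.538350, 0.599806] = 0.569078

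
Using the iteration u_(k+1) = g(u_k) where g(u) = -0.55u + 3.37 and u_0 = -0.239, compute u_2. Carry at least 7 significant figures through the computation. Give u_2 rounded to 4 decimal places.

1.4442

u_1 = g(-0.239000) = 3.501450
u_2 = g(3.501450) = 1.444202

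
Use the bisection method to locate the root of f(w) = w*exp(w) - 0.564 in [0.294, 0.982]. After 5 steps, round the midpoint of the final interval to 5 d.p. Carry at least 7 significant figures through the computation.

0.39075

f(0.294000) = -0.169516, f(0.982000) = 2.057734 (opposite signs)
step 1: m = 0.638000, f(m) = 0.643537 > 0 → root in [0.294000, 0.638000]
step 2: m = 0.466000, f(m) = 0.178621 > 0 → root in [0.294000, 0.466000]
step 3: m = 0.380000, f(m) = -0.008332 < 0 → root in [0.380000, 0.466000]
step 4: m = 0.423000, f(m) = 0.081724 > 0 → root in [0.380000, 0.423000]
step 5: m = 0.401500, f(m) = 0.035867 > 0 → root in [0.380000, 0.401500]
Midpoint of [0.380000, 0.401500] = 0.390750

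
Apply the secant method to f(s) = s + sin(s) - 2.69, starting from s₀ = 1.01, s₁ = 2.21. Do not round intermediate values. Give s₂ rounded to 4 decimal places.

f(s_0) = -0.833168, f(s_1) = 0.322571
s_2 = 2.210000 - (0.322571)·(2.210000 - 1.010000)/(0.322571 - (-0.833168)) = 1.875076; f(s_2) = 0.139139

1.8751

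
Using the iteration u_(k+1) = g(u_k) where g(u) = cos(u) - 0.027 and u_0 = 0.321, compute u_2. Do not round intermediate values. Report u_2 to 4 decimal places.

0.5773

u_1 = g(0.321000) = 0.921920
u_2 = g(0.921920) = 0.577291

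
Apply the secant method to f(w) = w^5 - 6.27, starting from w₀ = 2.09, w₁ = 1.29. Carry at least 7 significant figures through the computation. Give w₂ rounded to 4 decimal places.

1.3494

f(w_0) = 33.607822, f(w_1) = -2.697695
w_2 = 1.290000 - (-2.697695)·(1.290000 - 2.090000)/(-2.697695 - (33.607822)) = 1.349444; f(w_2) = -1.795188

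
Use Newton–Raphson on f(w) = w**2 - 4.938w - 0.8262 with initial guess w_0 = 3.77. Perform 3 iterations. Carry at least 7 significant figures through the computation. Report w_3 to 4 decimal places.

f'(w) = 2w - 4.938
w_0 = 3.770000: f = -5.229560, f' = 2.602000 → w_1 = 3.770000 - (-5.229560)/(2.602000) = 5.779823
w_1 = 5.779823: f = 4.039389, f' = 6.621646 → w_2 = 5.779823 - (4.039389)/(6.621646) = 5.169795
w_2 = 5.169795: f = 0.372134, f' = 5.401591 → w_3 = 5.169795 - (0.372134)/(5.401591) = 5.100902

5.1009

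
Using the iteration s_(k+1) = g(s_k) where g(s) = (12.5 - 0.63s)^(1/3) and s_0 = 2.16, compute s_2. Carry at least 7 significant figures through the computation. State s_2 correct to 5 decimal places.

s_1 = g(2.160000) = 2.233322
s_2 = g(2.233322) = 2.230231

2.23023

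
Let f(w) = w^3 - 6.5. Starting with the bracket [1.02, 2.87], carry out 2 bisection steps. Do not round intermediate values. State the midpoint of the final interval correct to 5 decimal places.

f(1.020000) = -5.438792, f(2.870000) = 17.139903 (opposite signs)
step 1: m = 1.945000, f(m) = 0.857984 > 0 → root in [1.020000, 1.945000]
step 2: m = 1.482500, f(m) = -3.241752 < 0 → root in [1.482500, 1.945000]
Midpoint of [1.482500, 1.945000] = 1.713750

1.71375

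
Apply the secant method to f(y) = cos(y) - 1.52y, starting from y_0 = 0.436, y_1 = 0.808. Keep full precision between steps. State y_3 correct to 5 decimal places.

0.55780

f(y_0) = 0.243728, f(y_1) = -0.537214
y_2 = 0.808000 - (-0.537214)·(0.808000 - 0.436000)/(-0.537214 - (0.243728)) = 0.552099; f(y_2) = 0.012234
y_3 = 0.552099 - (0.012234)·(0.552099 - 0.808000)/(0.012234 - (-0.537214)) = 0.557797; f(y_3) = 0.000571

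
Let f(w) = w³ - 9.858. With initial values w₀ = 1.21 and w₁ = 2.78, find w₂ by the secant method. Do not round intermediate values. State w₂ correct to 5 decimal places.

1.85401

f(w_0) = -8.086439, f(w_1) = 11.626952
w_2 = 2.780000 - (11.626952)·(2.780000 - 1.210000)/(11.626952 - (-8.086439)) = 1.854014; f(w_2) = -3.485067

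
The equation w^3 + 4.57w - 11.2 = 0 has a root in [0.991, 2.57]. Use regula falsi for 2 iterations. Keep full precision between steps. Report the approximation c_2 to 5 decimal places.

1.51575

f(0.991000) = -5.697888, f(2.570000) = 17.519493
step 1: c = 1.378510, f(c) = -2.280642 < 0 → new bracket [1.378510, 2.570000]
step 2: c = 1.515749, f(c) = -0.790596 < 0 → new bracket [1.515749, 2.570000]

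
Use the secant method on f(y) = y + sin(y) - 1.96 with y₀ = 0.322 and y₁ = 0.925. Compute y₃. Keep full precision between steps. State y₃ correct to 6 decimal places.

1.077726

f(y_0) = -1.321536, f(y_1) = -0.236379
y_2 = 0.925000 - (-0.236379)·(0.925000 - 0.322000)/(-0.236379 - (-1.321536)) = 1.056351; f(y_2) = -0.033083
y_3 = 1.056351 - (-0.033083)·(1.056351 - 0.925000)/(-0.033083 - (-0.236379)) = 1.077726; f(y_3) = -0.001390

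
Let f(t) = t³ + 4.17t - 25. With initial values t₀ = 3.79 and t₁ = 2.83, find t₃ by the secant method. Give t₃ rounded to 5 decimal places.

2.46737

f(t_0) = 45.244239, f(t_1) = 9.466287
t_2 = 2.830000 - (9.466287)·(2.830000 - 3.790000)/(9.466287 - (45.244239)) = 2.575999; f(t_2) = 2.835655
t_3 = 2.575999 - (2.835655)·(2.575999 - 2.830000)/(2.835655 - (9.466287)) = 2.467373; f(t_3) = 0.310138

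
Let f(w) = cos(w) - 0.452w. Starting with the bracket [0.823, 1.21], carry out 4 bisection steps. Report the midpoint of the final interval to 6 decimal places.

1.076969

f(0.823000) = 0.308029, f(1.210000) = -0.193901 (opposite signs)
step 1: m = 1.016500, f(m) = 0.066887 > 0 → root in [1.016500, 1.210000]
step 2: m = 1.113250, f(m) = -0.061441 < 0 → root in [1.016500, 1.113250]
step 3: m = 1.064875, f(m) = 0.003290 > 0 → root in [1.064875, 1.113250]
step 4: m = 1.089062, f(m) = -0.028940 < 0 → root in [1.064875, 1.089062]
Midpoint of [1.064875, 1.089062] = 1.076969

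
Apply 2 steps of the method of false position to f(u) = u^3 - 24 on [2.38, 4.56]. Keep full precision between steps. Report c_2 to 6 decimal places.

2.790317

f(2.380000) = -10.518728, f(4.560000) = 70.818816
step 1: c = 2.661922, f(c) = -5.138081 < 0 → new bracket [2.661922, 4.560000]
step 2: c = 2.790317, f(c) = -2.274964 < 0 → new bracket [2.790317, 4.560000]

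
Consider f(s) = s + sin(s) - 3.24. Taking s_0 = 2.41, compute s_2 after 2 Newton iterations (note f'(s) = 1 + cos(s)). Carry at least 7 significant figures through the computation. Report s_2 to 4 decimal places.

23.2865

s_0 = 2.410000: f = -0.161944, f' = 0.255889 → s_1 = 2.410000 - (-0.161944)/(0.255889) = 3.042871
s_1 = 3.042871: f = -0.098568, f' = 0.004869 → s_2 = 3.042871 - (-0.098568)/(0.004869) = 23.286535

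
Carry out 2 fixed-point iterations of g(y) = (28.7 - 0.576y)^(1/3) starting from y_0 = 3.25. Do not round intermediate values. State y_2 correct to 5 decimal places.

y_1 = g(3.250000) = 2.993616
y_2 = g(2.993616) = 2.999099

2.99910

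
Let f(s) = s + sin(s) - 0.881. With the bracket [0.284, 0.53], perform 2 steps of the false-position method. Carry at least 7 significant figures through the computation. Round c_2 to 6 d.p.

0.447937

f(0.284000) = -0.316802, f(0.530000) = 0.154533
step 1: c = 0.449346, f(c) = 0.002722 > 0 → new bracket [0.284000, 0.449346]
step 2: c = 0.447937, f(c) = 0.000044 > 0 → new bracket [0.284000, 0.447937]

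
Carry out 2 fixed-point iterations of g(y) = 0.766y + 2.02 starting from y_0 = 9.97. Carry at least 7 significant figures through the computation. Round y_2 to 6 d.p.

9.417277

y_1 = g(9.970000) = 9.657020
y_2 = g(9.657020) = 9.417277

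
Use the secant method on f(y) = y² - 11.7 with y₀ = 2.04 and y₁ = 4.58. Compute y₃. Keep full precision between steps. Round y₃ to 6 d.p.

3.384392

f(y_0) = -7.538400, f(y_1) = 9.276400
y_2 = 4.580000 - (9.276400)·(4.580000 - 2.040000)/(9.276400 - (-7.538400)) = 3.178731; f(y_2) = -1.595668
y_3 = 3.178731 - (-1.595668)·(3.178731 - 4.580000)/(-1.595668 - (9.276400)) = 3.384392; f(y_3) = -0.245890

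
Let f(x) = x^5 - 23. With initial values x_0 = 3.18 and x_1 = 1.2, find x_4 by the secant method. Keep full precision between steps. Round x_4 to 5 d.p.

1.49084

f(x_0) = 302.188815, f(x_1) = -20.511680
x_2 = 1.200000 - (-20.511680)·(1.200000 - 3.180000)/(-20.511680 - (302.188815)) = 1.325854; f(x_2) = -18.902883
x_3 = 1.325854 - (-18.902883)·(1.325854 - 1.200000)/(-18.902883 - (-20.511680)) = 2.804600; f(x_3) = 150.521912
x_4 = 2.804600 - (150.521912)·(2.804600 - 1.325854)/(150.521912 - (-18.902883)) = 1.490839; f(x_4) = -15.635323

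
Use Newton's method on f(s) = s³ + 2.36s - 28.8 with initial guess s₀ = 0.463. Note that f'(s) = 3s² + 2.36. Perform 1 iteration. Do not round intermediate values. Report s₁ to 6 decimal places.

9.656168

s_0 = 0.463000: f = -27.608067, f' = 3.003107 → s_1 = 0.463000 - (-27.608067)/(3.003107) = 9.656168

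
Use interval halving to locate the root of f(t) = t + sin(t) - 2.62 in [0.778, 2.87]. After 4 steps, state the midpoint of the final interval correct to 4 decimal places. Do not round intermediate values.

f(0.778000) = -1.140144, f(2.870000) = 0.518266 (opposite signs)
step 1: m = 1.824000, f(m) = 0.172115 > 0 → root in [0.778000, 1.824000]
step 2: m = 1.301000, f(m) = -0.355175 < 0 → root in [1.301000, 1.824000]
step 3: m = 1.562500, f(m) = -0.057534 < 0 → root in [1.562500, 1.824000]
step 4: m = 1.693250, f(m) = 0.065762 > 0 → root in [1.562500, 1.693250]
Midpoint of [1.562500, 1.693250] = 1.627875

1.6279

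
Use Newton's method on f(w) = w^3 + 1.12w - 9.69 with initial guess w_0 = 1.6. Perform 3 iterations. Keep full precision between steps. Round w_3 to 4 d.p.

f'(w) = 3w^2 + 1.12
w_0 = 1.600000: f = -3.802000, f' = 8.800000 → w_1 = 1.600000 - (-3.802000)/(8.800000) = 2.032045
w_1 = 2.032045: f = 0.976631, f' = 13.507626 → w_2 = 2.032045 - (0.976631)/(13.507626) = 1.959743
w_2 = 1.959743: f = 0.031490, f' = 12.641781 → w_3 = 1.959743 - (0.031490)/(12.641781) = 1.957252

1.9573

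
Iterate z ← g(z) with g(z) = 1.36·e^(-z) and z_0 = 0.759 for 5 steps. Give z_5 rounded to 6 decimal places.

z_1 = g(0.759000) = 0.636663
z_2 = g(0.636663) = 0.719515
z_3 = g(0.719515) = 0.662304
z_4 = g(0.662304) = 0.701300
z_5 = g(0.701300) = 0.674479

0.674479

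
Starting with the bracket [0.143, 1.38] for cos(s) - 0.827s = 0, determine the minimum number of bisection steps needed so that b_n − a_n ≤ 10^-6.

Initial width b − a = 1.38 − 0.143 = 1.237000.
After n steps the width is (b−a)/2^n; need (b−a)/2^n ≤ 10^-6.
So n ≥ log₂(1.237000/10^-6) = log₂(1237000.0000) ≈ 20.2384.
Hence n = 21.

21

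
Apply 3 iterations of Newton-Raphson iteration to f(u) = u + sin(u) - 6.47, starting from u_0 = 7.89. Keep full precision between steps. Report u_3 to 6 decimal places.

f'(u) = 1 + cos(u)
u_0 = 7.890000: f = 2.419351, f' = 0.963989 → u_1 = 7.890000 - (2.419351)/(0.963989) = 5.380272
u_1 = 5.380272: f = -1.874863, f' = 1.619325 → u_2 = 5.380272 - (-1.874863)/(1.619325) = 6.538077
u_2 = 6.538077: f = 0.320217, f' = 1.967691 → u_3 = 6.538077 - (0.320217)/(1.967691) = 6.375339

6.375339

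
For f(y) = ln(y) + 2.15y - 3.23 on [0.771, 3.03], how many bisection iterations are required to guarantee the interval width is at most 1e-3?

12

Initial width b − a = 3.03 − 0.771 = 2.259000.
After n steps the width is (b−a)/2^n; need (b−a)/2^n ≤ 1e-3.
So n ≥ log₂(2.259000/1e-3) = log₂(2259.0000) ≈ 11.1415.
Hence n = 12.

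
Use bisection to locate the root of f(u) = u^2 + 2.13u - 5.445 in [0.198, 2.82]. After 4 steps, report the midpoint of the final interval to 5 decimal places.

1.42706

f(0.198000) = -4.984056, f(2.820000) = 8.514000 (opposite signs)
step 1: m = 1.509000, f(m) = 0.046251 > 0 → root in [0.198000, 1.509000]
step 2: m = 0.853500, f(m) = -2.898583 < 0 → root in [0.853500, 1.509000]
step 3: m = 1.181250, f(m) = -1.533586 < 0 → root in [1.181250, 1.509000]
step 4: m = 1.345125, f(m) = -0.770522 < 0 → root in [1.345125, 1.509000]
Midpoint of [1.345125, 1.509000] = 1.427062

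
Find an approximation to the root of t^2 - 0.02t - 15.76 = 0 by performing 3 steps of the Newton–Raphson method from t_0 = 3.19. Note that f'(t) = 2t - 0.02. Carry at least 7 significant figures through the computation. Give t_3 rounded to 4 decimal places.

3.9799

t_0 = 3.190000: f = -5.647700, f' = 6.360000 → t_1 = 3.190000 - (-5.647700)/(6.360000) = 4.078003
t_1 = 4.078003: f = 0.788550, f' = 8.136006 → t_2 = 4.078003 - (0.788550)/(8.136006) = 3.981082
t_2 = 3.981082: f = 0.009394, f' = 7.942164 → t_3 = 3.981082 - (0.009394)/(7.942164) = 3.979899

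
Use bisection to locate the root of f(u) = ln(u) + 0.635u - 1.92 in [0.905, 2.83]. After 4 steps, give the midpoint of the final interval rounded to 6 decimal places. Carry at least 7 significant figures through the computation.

f(0.905000) = -1.445145, f(2.830000) = 0.917327 (opposite signs)
step 1: m = 1.867500, f(m) = -0.109537 < 0 → root in [1.867500, 2.830000]
step 2: m = 2.348750, f(m) = 0.425340 > 0 → root in [1.867500, 2.348750]
step 3: m = 2.108125, f(m) = 0.164458 > 0 → root in [1.867500, 2.108125]
step 4: m = 1.987813, f(m) = 0.029296 > 0 → root in [1.867500, 1.987813]
Midpoint of [1.867500, 1.987813] = 1.927656

1.927656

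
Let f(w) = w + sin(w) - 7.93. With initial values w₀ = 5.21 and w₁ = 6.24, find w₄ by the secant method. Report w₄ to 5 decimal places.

7.16075

Secant update: w_(k+1) = w_k − f(w_k)·(w_k − w_(k-1))/(f(w_k) − f(w_(k-1))).
f(w_0) = -3.598725, f(w_1) = -1.733172
w_2 = 6.240000 - (-1.733172)·(6.240000 - 5.210000)/(-1.733172 - (-3.598725)) = 7.196910; f(w_2) = 0.058694
w_3 = 7.196910 - (0.058694)·(7.196910 - 6.240000)/(0.058694 - (-1.733172)) = 7.165566; f(w_3) = 0.007819
w_4 = 7.165566 - (0.007819)·(7.165566 - 7.196910)/(0.007819 - (0.058694)) = 7.160748; f(w_4) = -0.000068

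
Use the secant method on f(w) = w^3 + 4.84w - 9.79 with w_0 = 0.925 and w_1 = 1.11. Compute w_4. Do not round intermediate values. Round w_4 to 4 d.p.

f(w_0) = -4.521547, f(w_1) = -3.049969
w_2 = 1.110000 - (-3.049969)·(1.110000 - 0.925000)/(-3.049969 - (-4.521547)) = 1.493428; f(w_2) = 0.769025
w_3 = 1.493428 - (0.769025)·(1.493428 - 1.110000)/(0.769025 - (-3.049969)) = 1.416218; f(w_3) = -0.095037
w_4 = 1.416218 - (-0.095037)·(1.416218 - 1.493428)/(-0.095037 - (0.769025)) = 1.424710; f(w_4) = -0.002529

1.4247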